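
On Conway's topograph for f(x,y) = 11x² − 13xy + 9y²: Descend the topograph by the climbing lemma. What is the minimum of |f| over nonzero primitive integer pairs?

translate: b→9 (≡-13 mod 22), so (11,-13,9)→(11,9,7)
flip: (11,9,7)→(7,-9,11)
translate: b→5 (≡-9 mod 14), so (7,-9,11)→(7,5,9)
reduced (well bottom): (7,5,9) with a≤c, −a<b≤a
well minimum = a = 7

7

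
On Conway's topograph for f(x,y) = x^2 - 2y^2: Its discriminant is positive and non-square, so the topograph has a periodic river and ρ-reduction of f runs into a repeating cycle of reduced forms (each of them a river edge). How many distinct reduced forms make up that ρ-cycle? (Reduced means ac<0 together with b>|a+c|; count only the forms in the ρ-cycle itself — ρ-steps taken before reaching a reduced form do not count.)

D = 8, ⌊√D⌋ = 2
descent: ρ → (-2,0,1)
descent: ρ → (1,2,-1)  [lands on river]
river: ρ → (-1,2,1)
ρ-cycle length = 2 (tail of 2 descent steps not counted)

2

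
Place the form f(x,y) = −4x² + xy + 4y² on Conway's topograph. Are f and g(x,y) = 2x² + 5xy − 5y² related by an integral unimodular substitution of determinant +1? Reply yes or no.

D₁ = 65, D₂ = 65
river cycle of f (length 6): (4, 7, -1), (-1, 7, 4), (4, 1, -4), (-4, 7, 1), (1, 7, -4), (-4, 1, 4)
river cycle of g (length 6): (-5, 5, 2), (2, 7, -2), (-2, 5, 5), (5, 5, -2), (-2, 7, 2), (2, 5, -5)
cycles differ ⇒ inequivalent

no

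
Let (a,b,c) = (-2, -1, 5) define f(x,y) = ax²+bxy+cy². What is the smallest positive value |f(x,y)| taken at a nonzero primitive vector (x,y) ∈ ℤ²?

descent: ρ → (5,1,-2)
descent: ρ → (-2,3,4)  [lands on river]
river: ρ → (4,5,-1)
river: ρ → (-1,5,4)
river: ρ → (4,3,-2)
river: ρ → (-2,5,2)
river: ρ → (2,3,-4)
river: ρ → (-4,5,1)
river: ρ → (1,5,-4)
river: ρ → (-4,3,2)
river: ρ → (2,5,-2)
closes: descent 2, river 10
min |a| on river = 1

1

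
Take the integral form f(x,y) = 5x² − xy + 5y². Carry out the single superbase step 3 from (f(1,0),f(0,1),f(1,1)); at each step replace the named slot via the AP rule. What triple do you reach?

start (5,5,9) = (f(1,0),f(0,1),f(1,1))
replace slot 3: 2·(5+5) − 9 = 11 → (5,5,11)

5,5,11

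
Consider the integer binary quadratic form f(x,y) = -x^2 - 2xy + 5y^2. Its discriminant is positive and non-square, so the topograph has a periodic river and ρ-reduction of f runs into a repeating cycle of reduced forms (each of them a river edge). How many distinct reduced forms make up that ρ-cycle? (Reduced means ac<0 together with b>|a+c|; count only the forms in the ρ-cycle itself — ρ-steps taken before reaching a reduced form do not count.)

D = 24, ⌊√D⌋ = 4
descent: ρ → (5,2,-1)
descent: ρ → (-1,4,2)  [lands on river]
river: ρ → (2,4,-1)
ρ-cycle length = 2 (tail of 2 descent steps not counted)

2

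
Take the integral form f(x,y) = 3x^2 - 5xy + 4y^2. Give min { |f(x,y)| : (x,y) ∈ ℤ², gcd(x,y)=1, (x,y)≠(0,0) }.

translate: b→1 (≡-5 mod 6), so (3,-5,4)→(3,1,2)
flip: (3,1,2)→(2,-1,3)
reduced (well bottom): (2,-1,3) with a≤c, −a<b≤a
well minimum = a = 2

2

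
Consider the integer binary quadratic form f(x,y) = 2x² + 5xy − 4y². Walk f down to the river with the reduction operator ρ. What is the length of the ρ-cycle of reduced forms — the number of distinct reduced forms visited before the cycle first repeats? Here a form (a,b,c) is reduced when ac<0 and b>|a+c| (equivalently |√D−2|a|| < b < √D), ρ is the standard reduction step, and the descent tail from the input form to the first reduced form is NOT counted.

D = 57, ⌊√D⌋ = 7
river: ρ → (-4,3,3)
river: ρ → (3,3,-4)
river: ρ → (-4,5,2)
river: ρ → (2,7,-1)
river: ρ → (-1,7,2)
river: ρ → (2,5,-4)
ρ-cycle length = 6 (tail of 0 descent steps not counted)

6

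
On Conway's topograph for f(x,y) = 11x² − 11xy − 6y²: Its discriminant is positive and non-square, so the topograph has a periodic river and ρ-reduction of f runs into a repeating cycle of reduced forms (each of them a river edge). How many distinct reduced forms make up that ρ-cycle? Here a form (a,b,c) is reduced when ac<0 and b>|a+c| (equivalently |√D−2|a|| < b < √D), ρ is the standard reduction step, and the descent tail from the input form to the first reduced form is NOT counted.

D = 385, ⌊√D⌋ = 19
descent: ρ → (-6,11,11)  [lands on river]
river: ρ → (11,11,-6)
river: ρ → (-6,13,9)
river: ρ → (9,5,-10)
river: ρ → (-10,15,4)
river: ρ → (4,17,-6)
river: ρ → (-6,19,1)
river: ρ → (1,19,-6)
river: ρ → (-6,17,4)
river: ρ → (4,15,-10)
river: ρ → (-10,5,9)
river: ρ → (9,13,-6)
ρ-cycle length = 12 (tail of 1 descent step not counted)

12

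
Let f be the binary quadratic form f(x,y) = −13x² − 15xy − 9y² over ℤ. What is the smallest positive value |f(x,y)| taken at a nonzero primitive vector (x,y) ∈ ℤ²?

translate: b→-11 (≡15 mod 26), so (13,15,9)→(13,-11,7)
flip: (13,-11,7)→(7,11,13)
translate: b→-3 (≡11 mod 14), so (7,11,13)→(7,-3,9)
reduced (well bottom): (7,-3,9) with a≤c, −a<b≤a
well minimum |f| = |-7| = 7 (negative-definite)

7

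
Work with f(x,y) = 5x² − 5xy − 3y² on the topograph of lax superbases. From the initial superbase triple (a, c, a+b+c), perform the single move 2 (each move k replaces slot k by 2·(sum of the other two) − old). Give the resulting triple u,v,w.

start (5,-3,-3) = (f(1,0),f(0,1),f(1,1))
replace slot 2: 2·(5+(-3)) − (-3) = 7 → (5,7,-3)

5,7,-3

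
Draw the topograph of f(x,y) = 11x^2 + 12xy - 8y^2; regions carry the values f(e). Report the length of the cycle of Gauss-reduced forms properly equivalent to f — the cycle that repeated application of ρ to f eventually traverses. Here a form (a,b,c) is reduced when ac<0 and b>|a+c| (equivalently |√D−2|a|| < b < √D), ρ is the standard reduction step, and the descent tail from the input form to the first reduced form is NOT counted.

D = 496, ⌊√D⌋ = 22
river: ρ → (-8,20,3)
river: ρ → (3,22,-1)
river: ρ → (-1,22,3)
river: ρ → (3,20,-8)
river: ρ → (-8,12,11)
river: ρ → (11,10,-9)
river: ρ → (-9,8,12)
river: ρ → (12,16,-5)
river: ρ → (-5,14,15)
river: ρ → (15,16,-4)
river: ρ → (-4,16,15)
river: ρ → (15,14,-5)
river: ρ → (-5,16,12)
river: ρ → (12,8,-9)
river: ρ → (-9,10,11)
river: ρ → (11,12,-8)
ρ-cycle length = 16 (tail of 0 descent steps not counted)

16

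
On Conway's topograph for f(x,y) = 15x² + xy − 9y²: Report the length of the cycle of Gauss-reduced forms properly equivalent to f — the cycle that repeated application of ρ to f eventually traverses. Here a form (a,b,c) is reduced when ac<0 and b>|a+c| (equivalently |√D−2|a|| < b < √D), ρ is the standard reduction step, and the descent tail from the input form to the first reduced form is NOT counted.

D = 541, ⌊√D⌋ = 23
descent: ρ → (-9,17,7)  [lands on river]
river: ρ → (7,11,-15)
river: ρ → (-15,19,3)
river: ρ → (3,23,-1)
river: ρ → (-1,23,3)
river: ρ → (3,19,-15)
river: ρ → (-15,11,7)
river: ρ → (7,17,-9)
river: ρ → (-9,19,5)
river: ρ → (5,21,-5)
river: ρ → (-5,19,9)
river: ρ → (9,17,-7)
river: ρ → (-7,11,15)
river: ρ → (15,19,-3)
river: ρ → (-3,23,1)
river: ρ → (1,23,-3)
river: ρ → (-3,19,15)
river: ρ → (15,11,-7)
river: ρ → (-7,17,9)
river: ρ → (9,19,-5)
river: ρ → (-5,21,5)
river: ρ → (5,19,-9)
ρ-cycle length = 22 (tail of 1 descent step not counted)

22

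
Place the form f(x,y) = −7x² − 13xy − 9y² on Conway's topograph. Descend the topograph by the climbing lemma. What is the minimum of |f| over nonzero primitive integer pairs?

translate: b→-1 (≡13 mod 14), so (7,13,9)→(7,-1,3)
flip: (7,-1,3)→(3,1,7)
reduced (well bottom): (3,1,7) with a≤c, −a<b≤a
well minimum |f| = |-3| = 3 (negative-definite)

3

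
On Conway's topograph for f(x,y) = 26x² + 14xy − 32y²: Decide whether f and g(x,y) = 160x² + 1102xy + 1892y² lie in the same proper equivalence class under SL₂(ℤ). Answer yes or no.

D₁ = 3524, D₂ = 3524
river cycle of f (length 46): (-32, 50, 8), (8, 46, -44), (-44, 42, 10), (10, 58, -4), (-4, 54, 38), (38, 22, -20), (-20, 58, 2), (2, 58, -20), (-20, 22, 38), (38, 54, -4), … (36 more)
river cycle of g (length 46): (26, 14, -32), (-32, 50, 8), (8, 46, -44), (-44, 42, 10), (10, 58, -4), (-4, 54, 38), (38, 22, -20), (-20, 58, 2), (2, 58, -20), (-20, 22, 38), … (36 more)
cycles coincide ⇒ equivalent

yes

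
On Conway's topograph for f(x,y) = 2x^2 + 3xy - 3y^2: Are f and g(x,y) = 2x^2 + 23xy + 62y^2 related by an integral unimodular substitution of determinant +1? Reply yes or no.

D₁ = 33, D₂ = 33
river cycle of f (length 4): (-3, 3, 2), (2, 5, -1), (-1, 5, 2), (2, 3, -3)
river cycle of g (length 4): (2, 3, -3), (-3, 3, 2), (2, 5, -1), (-1, 5, 2)
cycles coincide ⇒ equivalent

yes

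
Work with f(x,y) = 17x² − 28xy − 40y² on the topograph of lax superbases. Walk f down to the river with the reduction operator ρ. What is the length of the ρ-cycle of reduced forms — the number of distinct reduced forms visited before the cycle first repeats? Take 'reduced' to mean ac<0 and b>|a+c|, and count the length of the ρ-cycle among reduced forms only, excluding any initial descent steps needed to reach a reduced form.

D = 3504, ⌊√D⌋ = 59
descent: ρ → (-40,28,17)  [lands on river]
river: ρ → (17,40,-28)
river: ρ → (-28,16,29)
river: ρ → (29,42,-15)
river: ρ → (-15,48,20)
river: ρ → (20,32,-31)
river: ρ → (-31,30,21)
river: ρ → (21,54,-7)
river: ρ → (-7,58,5)
river: ρ → (5,52,-40)
ρ-cycle length = 10 (tail of 1 descent step not counted)

10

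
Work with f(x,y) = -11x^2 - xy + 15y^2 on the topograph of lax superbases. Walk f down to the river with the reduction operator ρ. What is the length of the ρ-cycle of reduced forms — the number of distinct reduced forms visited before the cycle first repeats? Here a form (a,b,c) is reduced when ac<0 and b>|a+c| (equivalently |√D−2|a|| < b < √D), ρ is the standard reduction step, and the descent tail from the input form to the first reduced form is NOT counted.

D = 661, ⌊√D⌋ = 25
descent: ρ → (15,1,-11)
descent: ρ → (-11,21,5)  [lands on river]
river: ρ → (5,19,-15)
river: ρ → (-15,11,9)
river: ρ → (9,25,-1)
river: ρ → (-1,25,9)
river: ρ → (9,11,-15)
river: ρ → (-15,19,5)
river: ρ → (5,21,-11)
river: ρ → (-11,23,3)
river: ρ → (3,25,-3)
river: ρ → (-3,23,11)
river: ρ → (11,21,-5)
river: ρ → (-5,19,15)
river: ρ → (15,11,-9)
river: ρ → (-9,25,1)
river: ρ → (1,25,-9)
river: ρ → (-9,11,15)
river: ρ → (15,19,-5)
river: ρ → (-5,21,11)
river: ρ → (11,23,-3)
river: ρ → (-3,25,3)
river: ρ → (3,23,-11)
ρ-cycle length = 22 (tail of 2 descent steps not counted)

22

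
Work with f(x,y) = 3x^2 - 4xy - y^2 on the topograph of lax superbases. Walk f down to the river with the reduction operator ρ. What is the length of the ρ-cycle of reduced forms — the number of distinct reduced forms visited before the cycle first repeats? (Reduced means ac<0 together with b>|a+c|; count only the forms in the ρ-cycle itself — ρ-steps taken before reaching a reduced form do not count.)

D = 28, ⌊√D⌋ = 5
descent: ρ → (-1,4,3)  [lands on river]
river: ρ → (3,2,-2)
river: ρ → (-2,2,3)
river: ρ → (3,4,-1)
ρ-cycle length = 4 (tail of 1 descent step not counted)

4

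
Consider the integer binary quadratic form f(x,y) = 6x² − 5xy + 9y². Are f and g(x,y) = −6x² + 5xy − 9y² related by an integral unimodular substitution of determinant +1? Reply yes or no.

D₁ = -191, D₂ = -191
f: reduced (well bottom): (6,-5,9) with a≤c, −a<b≤a
g is negative-definite; reduce −g:
−g: reduced (well bottom): (6,-5,9) with a≤c, −a<b≤a
flip sign back: reduced form of g is (-6,5,-9)
reduced forms (6, -5, 9) vs (-6, 5, -9) ⇒ inequivalent

no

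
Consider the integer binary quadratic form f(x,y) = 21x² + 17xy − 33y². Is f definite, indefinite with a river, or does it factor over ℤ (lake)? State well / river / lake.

D = b²−4ac = 17² − 4·21·(-33) = 3061
D > 0 non-square ⇒ indefinite ⇒ periodic river

river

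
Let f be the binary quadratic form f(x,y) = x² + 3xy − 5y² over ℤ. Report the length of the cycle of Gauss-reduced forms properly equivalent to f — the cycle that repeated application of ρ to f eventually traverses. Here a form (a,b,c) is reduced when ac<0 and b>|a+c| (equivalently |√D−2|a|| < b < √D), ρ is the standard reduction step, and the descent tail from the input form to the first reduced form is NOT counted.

D = 29, ⌊√D⌋ = 5
descent: ρ → (-5,-3,1)
descent: ρ → (1,5,-1)  [lands on river]
river: ρ → (-1,5,1)
ρ-cycle length = 2 (tail of 2 descent steps not counted)

2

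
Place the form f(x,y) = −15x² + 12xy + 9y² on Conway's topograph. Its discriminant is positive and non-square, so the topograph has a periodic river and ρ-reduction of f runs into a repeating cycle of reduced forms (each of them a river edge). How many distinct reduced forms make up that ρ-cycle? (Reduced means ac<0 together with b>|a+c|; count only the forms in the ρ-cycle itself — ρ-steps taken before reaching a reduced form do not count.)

D = 684, ⌊√D⌋ = 26
river: ρ → (9,24,-3)
river: ρ → (-3,24,9)
river: ρ → (9,12,-15)
river: ρ → (-15,18,6)
river: ρ → (6,18,-15)
river: ρ → (-15,12,9)
ρ-cycle length = 6 (tail of 0 descent steps not counted)

6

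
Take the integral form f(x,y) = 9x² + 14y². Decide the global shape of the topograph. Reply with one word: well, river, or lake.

D = b²−4ac = 0² − 4·9·14 = -504
D < 0 ⇒ definite ⇒ every region one sign ⇒ single well

well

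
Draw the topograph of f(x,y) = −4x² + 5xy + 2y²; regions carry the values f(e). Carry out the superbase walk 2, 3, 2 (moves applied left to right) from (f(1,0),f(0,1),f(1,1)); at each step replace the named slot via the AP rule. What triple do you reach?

start (-4,2,3) = (f(1,0),f(0,1),f(1,1))
replace slot 2: 2·((-4)+3) − 2 = -4 → (-4,-4,3)
replace slot 3: 2·((-4)+(-4)) − 3 = -19 → (-4,-4,-19)
replace slot 2: 2·((-4)+(-19)) − (-4) = -42 → (-4,-42,-19)

-4,-42,-19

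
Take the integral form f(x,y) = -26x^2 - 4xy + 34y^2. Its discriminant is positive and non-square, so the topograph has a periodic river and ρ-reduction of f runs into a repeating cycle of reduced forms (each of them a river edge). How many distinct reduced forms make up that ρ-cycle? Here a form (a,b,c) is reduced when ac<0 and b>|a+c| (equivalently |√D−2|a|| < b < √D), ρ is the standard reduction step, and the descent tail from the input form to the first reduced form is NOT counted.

D = 3552, ⌊√D⌋ = 59
descent: ρ → (34,4,-26)
descent: ρ → (-26,48,12)  [lands on river]
river: ρ → (12,48,-26)
river: ρ → (-26,56,4)
river: ρ → (4,56,-26)
ρ-cycle length = 4 (tail of 2 descent steps not counted)

4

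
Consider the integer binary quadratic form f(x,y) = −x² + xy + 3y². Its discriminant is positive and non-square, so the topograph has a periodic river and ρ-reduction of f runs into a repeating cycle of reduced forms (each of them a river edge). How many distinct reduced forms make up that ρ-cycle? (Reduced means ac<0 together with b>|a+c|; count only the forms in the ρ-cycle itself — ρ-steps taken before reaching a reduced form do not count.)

D = 13, ⌊√D⌋ = 3
descent: ρ → (3,-1,-1)
descent: ρ → (-1,3,1)  [lands on river]
river: ρ → (1,3,-1)
ρ-cycle length = 2 (tail of 2 descent steps not counted)

2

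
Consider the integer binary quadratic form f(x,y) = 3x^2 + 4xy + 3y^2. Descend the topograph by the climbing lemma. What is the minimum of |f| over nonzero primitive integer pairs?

translate: b→-2 (≡4 mod 6), so (3,4,3)→(3,-2,2)
flip: (3,-2,2)→(2,2,3)
reduced (well bottom): (2,2,3) with a≤c, −a<b≤a
well minimum = a = 2

2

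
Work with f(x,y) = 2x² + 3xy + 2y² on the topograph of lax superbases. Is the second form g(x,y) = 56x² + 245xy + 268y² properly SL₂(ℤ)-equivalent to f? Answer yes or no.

D₁ = -7, D₂ = -7
f: translate: b→-1 (≡3 mod 4), so (2,3,2)→(2,-1,1)
f: flip: (2,-1,1)→(1,1,2)
f: reduced (well bottom): (1,1,2) with a≤c, −a<b≤a
g: translate: b→21 (≡245 mod 112), so (56,245,268)→(56,21,2)
g: flip: (56,21,2)→(2,-21,56)
g: translate: b→-1 (≡-21 mod 4), so (2,-21,56)→(2,-1,1)
g: flip: (2,-1,1)→(1,1,2)
g: reduced (well bottom): (1,1,2) with a≤c, −a<b≤a
reduced forms (1, 1, 2) vs (1, 1, 2) ⇒ equivalent

yes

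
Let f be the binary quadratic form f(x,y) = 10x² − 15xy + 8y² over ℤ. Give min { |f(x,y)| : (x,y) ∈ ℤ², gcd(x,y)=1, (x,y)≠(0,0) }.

translate: b→5 (≡-15 mod 20), so (10,-15,8)→(10,5,3)
flip: (10,5,3)→(3,-5,10)
translate: b→1 (≡-5 mod 6), so (3,-5,10)→(3,1,8)
reduced (well bottom): (3,1,8) with a≤c, −a<b≤a
well minimum = a = 3

3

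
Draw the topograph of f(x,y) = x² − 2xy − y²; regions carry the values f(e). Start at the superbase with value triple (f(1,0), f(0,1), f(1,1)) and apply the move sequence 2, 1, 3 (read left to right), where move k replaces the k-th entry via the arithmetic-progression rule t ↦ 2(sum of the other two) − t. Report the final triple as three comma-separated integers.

start (1,-1,-2) = (f(1,0),f(0,1),f(1,1))
replace slot 2: 2·(1+(-2)) − (-1) = -1 → (1,-1,-2)
replace slot 1: 2·((-1)+(-2)) − 1 = -7 → (-7,-1,-2)
replace slot 3: 2·((-7)+(-1)) − (-2) = -14 → (-7,-1,-14)

-7,-1,-14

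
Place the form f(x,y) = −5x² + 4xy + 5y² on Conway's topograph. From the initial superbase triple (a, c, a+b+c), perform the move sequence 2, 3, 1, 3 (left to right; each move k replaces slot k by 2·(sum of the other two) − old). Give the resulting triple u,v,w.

start (-5,5,4) = (f(1,0),f(0,1),f(1,1))
replace slot 2: 2·((-5)+4) − 5 = -7 → (-5,-7,4)
replace slot 3: 2·((-5)+(-7)) − 4 = -28 → (-5,-7,-28)
replace slot 1: 2·((-7)+(-28)) − (-5) = -65 → (-65,-7,-28)
replace slot 3: 2·((-65)+(-7)) − (-28) = -116 → (-65,-7,-116)

-65,-7,-116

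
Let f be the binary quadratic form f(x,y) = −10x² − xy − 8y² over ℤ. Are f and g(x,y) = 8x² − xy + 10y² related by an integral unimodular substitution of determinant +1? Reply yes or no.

D₁ = -319, D₂ = -319
f is negative-definite; reduce −f:
−f: flip: (10,1,8)→(8,-1,10)
−f: reduced (well bottom): (8,-1,10) with a≤c, −a<b≤a
flip sign back: reduced form of f is (-8,1,-10)
g: reduced (well bottom): (8,-1,10) with a≤c, −a<b≤a
reduced forms (-8, 1, -10) vs (8, -1, 10) ⇒ inequivalent

no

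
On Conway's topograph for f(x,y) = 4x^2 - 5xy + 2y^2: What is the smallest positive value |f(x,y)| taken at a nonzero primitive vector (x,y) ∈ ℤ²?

translate: b→3 (≡-5 mod 8), so (4,-5,2)→(4,3,1)
flip: (4,3,1)→(1,-3,4)
translate: b→1 (≡-3 mod 2), so (1,-3,4)→(1,1,2)
reduced (well bottom): (1,1,2) with a≤c, −a<b≤a
well minimum = a = 1

1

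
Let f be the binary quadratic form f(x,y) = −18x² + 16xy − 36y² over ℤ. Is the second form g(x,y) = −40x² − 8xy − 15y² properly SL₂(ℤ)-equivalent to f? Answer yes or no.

D₁ = -2336, D₂ = -2336
f is negative-definite; reduce −f:
−f: reduced (well bottom): (18,-16,36) with a≤c, −a<b≤a
flip sign back: reduced form of f is (-18,16,-36)
g is negative-definite; reduce −g:
−g: flip: (40,8,15)→(15,-8,40)
−g: reduced (well bottom): (15,-8,40) with a≤c, −a<b≤a
flip sign back: reduced form of g is (-15,8,-40)
reduced forms (-18, 16, -36) vs (-15, 8, -40) ⇒ inequivalent

no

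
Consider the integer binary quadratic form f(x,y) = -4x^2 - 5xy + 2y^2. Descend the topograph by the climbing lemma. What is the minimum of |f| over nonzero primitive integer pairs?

descent: ρ → (2,5,-4)  [lands on river]
river: ρ → (-4,3,3)
river: ρ → (3,3,-4)
river: ρ → (-4,5,2)
river: ρ → (2,7,-1)
river: ρ → (-1,7,2)
closes: descent 1, river 6
min |a| on river = 1

1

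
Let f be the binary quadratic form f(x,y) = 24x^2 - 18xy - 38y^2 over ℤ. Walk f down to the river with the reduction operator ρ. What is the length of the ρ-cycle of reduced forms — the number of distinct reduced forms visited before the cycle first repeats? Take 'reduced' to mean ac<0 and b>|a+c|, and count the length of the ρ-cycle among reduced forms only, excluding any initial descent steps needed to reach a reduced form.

D = 3972, ⌊√D⌋ = 63
descent: ρ → (-38,18,24)  [lands on river]
river: ρ → (24,30,-32)
river: ρ → (-32,34,22)
river: ρ → (22,54,-12)
river: ρ → (-12,42,46)
river: ρ → (46,50,-8)
river: ρ → (-8,62,4)
river: ρ → (4,58,-38)
ρ-cycle length = 8 (tail of 1 descent step not counted)

8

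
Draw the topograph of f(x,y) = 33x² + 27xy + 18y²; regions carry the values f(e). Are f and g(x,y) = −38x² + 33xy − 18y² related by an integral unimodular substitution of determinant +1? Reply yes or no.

D₁ = -1647, D₂ = -1647
f: flip: (33,27,18)→(18,-27,33)
f: translate: b→9 (≡-27 mod 36), so (18,-27,33)→(18,9,24)
f: reduced (well bottom): (18,9,24) with a≤c, −a<b≤a
g is negative-definite; reduce −g:
−g: flip: (38,-33,18)→(18,33,38)
−g: translate: b→-3 (≡33 mod 36), so (18,33,38)→(18,-3,23)
−g: reduced (well bottom): (18,-3,23) with a≤c, −a<b≤a
flip sign back: reduced form of g is (-18,3,-23)
reduced forms (18, 9, 24) vs (-18, 3, -23) ⇒ inequivalent

no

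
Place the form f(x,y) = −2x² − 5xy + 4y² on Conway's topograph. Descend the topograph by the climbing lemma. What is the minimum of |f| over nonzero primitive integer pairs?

descent: ρ → (4,5,-2)  [lands on river]
river: ρ → (-2,7,1)
river: ρ → (1,7,-2)
river: ρ → (-2,5,4)
river: ρ → (4,3,-3)
river: ρ → (-3,3,4)
closes: descent 1, river 6
min |a| on river = 1

1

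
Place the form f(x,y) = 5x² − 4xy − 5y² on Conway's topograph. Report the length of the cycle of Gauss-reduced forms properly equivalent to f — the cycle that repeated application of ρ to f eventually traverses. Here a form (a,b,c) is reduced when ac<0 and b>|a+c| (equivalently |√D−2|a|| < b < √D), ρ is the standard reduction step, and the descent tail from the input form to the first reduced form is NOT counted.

D = 116, ⌊√D⌋ = 10
descent: ρ → (-5,4,5)  [lands on river]
river: ρ → (5,6,-4)
river: ρ → (-4,10,1)
river: ρ → (1,10,-4)
river: ρ → (-4,6,5)
river: ρ → (5,4,-5)
river: ρ → (-5,6,4)
river: ρ → (4,10,-1)
river: ρ → (-1,10,4)
river: ρ → (4,6,-5)
ρ-cycle length = 10 (tail of 1 descent step not counted)

10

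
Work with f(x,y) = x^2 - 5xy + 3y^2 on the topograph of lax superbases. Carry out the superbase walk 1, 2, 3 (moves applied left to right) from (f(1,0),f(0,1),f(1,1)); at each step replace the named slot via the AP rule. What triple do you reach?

start (1,3,-1) = (f(1,0),f(0,1),f(1,1))
replace slot 1: 2·(3+(-1)) − 1 = 3 → (3,3,-1)
replace slot 2: 2·(3+(-1)) − 3 = 1 → (3,1,-1)
replace slot 3: 2·(3+1) − (-1) = 9 → (3,1,9)

3,1,9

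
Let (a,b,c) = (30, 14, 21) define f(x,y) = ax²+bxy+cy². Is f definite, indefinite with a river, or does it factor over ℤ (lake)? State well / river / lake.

D = b²−4ac = 14² − 4·30·21 = -2324
D < 0 ⇒ definite ⇒ every region one sign ⇒ single well

well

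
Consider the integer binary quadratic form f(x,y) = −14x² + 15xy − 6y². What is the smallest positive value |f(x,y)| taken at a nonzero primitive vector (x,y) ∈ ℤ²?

translate: b→13 (≡-15 mod 28), so (14,-15,6)→(14,13,5)
flip: (14,13,5)→(5,-13,14)
translate: b→-3 (≡-13 mod 10), so (5,-13,14)→(5,-3,6)
reduced (well bottom): (5,-3,6) with a≤c, −a<b≤a
well minimum |f| = |-5| = 5 (negative-definite)

5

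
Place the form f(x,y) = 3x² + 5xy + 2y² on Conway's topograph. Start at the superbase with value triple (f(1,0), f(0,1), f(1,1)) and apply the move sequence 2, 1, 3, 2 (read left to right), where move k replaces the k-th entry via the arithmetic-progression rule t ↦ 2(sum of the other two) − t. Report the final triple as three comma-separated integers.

start (3,2,10) = (f(1,0),f(0,1),f(1,1))
replace slot 2: 2·(3+10) − 2 = 24 → (3,24,10)
replace slot 1: 2·(24+10) − 3 = 65 → (65,24,10)
replace slot 3: 2·(65+24) − 10 = 168 → (65,24,168)
replace slot 2: 2·(65+168) − 24 = 442 → (65,442,168)

65,442,168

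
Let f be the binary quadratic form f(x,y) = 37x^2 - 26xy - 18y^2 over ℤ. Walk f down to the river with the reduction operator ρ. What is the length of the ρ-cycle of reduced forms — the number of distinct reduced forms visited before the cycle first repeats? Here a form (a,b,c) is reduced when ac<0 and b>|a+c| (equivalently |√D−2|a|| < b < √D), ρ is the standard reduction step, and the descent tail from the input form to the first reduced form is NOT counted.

D = 3340, ⌊√D⌋ = 57
descent: ρ → (-18,26,37)  [lands on river]
river: ρ → (37,48,-7)
river: ρ → (-7,50,30)
river: ρ → (30,10,-27)
river: ρ → (-27,44,13)
river: ρ → (13,34,-42)
river: ρ → (-42,50,5)
river: ρ → (5,50,-42)
river: ρ → (-42,34,13)
river: ρ → (13,44,-27)
river: ρ → (-27,10,30)
river: ρ → (30,50,-7)
river: ρ → (-7,48,37)
river: ρ → (37,26,-18)
river: ρ → (-18,46,17)
river: ρ → (17,56,-3)
river: ρ → (-3,52,53)
river: ρ → (53,54,-2)
river: ρ → (-2,54,53)
river: ρ → (53,52,-3)
river: ρ → (-3,56,17)
river: ρ → (17,46,-18)
ρ-cycle length = 22 (tail of 1 descent step not counted)

22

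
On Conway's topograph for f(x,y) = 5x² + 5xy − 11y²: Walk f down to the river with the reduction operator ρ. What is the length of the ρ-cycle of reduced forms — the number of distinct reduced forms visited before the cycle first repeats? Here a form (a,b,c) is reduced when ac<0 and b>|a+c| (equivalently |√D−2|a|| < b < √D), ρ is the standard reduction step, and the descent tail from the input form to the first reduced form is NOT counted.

D = 245, ⌊√D⌋ = 15
descent: ρ → (-11,-5,5)
descent: ρ → (5,15,-1)  [lands on river]
river: ρ → (-1,15,5)
ρ-cycle length = 2 (tail of 2 descent steps not counted)

2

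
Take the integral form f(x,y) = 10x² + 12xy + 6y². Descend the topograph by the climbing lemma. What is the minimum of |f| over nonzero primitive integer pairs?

translate: b→-8 (≡12 mod 20), so (10,12,6)→(10,-8,4)
flip: (10,-8,4)→(4,8,10)
translate: b→0 (≡8 mod 8), so (4,8,10)→(4,0,6)
reduced (well bottom): (4,0,6) with a≤c, −a<b≤a
well minimum = a = 4

4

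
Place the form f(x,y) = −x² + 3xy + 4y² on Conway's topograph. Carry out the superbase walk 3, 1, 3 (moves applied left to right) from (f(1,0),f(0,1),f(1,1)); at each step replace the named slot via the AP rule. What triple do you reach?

start (-1,4,6) = (f(1,0),f(0,1),f(1,1))
replace slot 3: 2·((-1)+4) − 6 = 0 → (-1,4,0)
replace slot 1: 2·(4+0) − (-1) = 9 → (9,4,0)
replace slot 3: 2·(9+4) − 0 = 26 → (9,4,26)

9,4,26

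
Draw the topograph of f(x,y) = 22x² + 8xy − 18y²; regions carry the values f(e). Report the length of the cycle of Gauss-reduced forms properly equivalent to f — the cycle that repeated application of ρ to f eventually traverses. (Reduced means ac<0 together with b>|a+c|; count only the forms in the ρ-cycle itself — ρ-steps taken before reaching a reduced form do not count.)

D = 1648, ⌊√D⌋ = 40
river: ρ → (-18,28,12)
river: ρ → (12,20,-26)
river: ρ → (-26,32,6)
river: ρ → (6,40,-2)
river: ρ → (-2,40,6)
river: ρ → (6,32,-26)
river: ρ → (-26,20,12)
river: ρ → (12,28,-18)
river: ρ → (-18,8,22)
river: ρ → (22,36,-4)
river: ρ → (-4,36,22)
river: ρ → (22,8,-18)
ρ-cycle length = 12 (tail of 0 descent steps not counted)

12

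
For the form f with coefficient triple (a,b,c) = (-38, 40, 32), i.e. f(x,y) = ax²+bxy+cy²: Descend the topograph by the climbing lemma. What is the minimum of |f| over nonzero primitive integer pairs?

river: ρ → (32,24,-46)
river: ρ → (-46,68,10)
river: ρ → (10,72,-32)
river: ρ → (-32,56,26)
river: ρ → (26,48,-40)
river: ρ → (-40,32,34)
river: ρ → (34,36,-38)
river: ρ → (-38,40,32)
closes: descent 0, river 8
min |a| on river = 10

10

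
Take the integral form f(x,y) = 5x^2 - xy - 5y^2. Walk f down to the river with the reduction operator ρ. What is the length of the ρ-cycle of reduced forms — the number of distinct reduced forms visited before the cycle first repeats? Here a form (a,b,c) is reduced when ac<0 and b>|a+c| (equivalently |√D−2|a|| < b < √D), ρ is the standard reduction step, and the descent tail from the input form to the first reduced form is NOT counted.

D = 101, ⌊√D⌋ = 10
descent: ρ → (-5,1,5)  [lands on river]
river: ρ → (5,9,-1)
river: ρ → (-1,9,5)
river: ρ → (5,1,-5)
river: ρ → (-5,9,1)
river: ρ → (1,9,-5)
ρ-cycle length = 6 (tail of 1 descent step not counted)

6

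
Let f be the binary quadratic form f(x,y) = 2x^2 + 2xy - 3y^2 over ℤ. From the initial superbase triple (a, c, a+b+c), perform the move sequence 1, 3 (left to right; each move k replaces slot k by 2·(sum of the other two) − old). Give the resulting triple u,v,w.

start (2,-3,1) = (f(1,0),f(0,1),f(1,1))
replace slot 1: 2·((-3)+1) − 2 = -6 → (-6,-3,1)
replace slot 3: 2·((-6)+(-3)) − 1 = -19 → (-6,-3,-19)

-6,-3,-19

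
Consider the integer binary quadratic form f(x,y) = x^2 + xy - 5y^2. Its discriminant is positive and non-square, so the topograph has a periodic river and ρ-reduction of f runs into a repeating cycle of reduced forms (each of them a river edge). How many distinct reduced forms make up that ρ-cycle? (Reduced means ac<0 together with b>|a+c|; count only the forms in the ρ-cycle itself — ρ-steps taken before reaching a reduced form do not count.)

D = 21, ⌊√D⌋ = 4
descent: ρ → (-5,-1,1)
descent: ρ → (1,3,-3)  [lands on river]
river: ρ → (-3,3,1)
ρ-cycle length = 2 (tail of 2 descent steps not counted)

2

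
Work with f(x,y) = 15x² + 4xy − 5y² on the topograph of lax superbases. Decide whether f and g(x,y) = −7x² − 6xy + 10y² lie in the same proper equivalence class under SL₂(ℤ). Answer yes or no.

D₁ = 316, D₂ = 316
river cycle of f (length 6): (-5, 16, 3), (3, 14, -10), (-10, 6, 7), (7, 8, -9), (-9, 10, 6), (6, 14, -5)
river cycle of g (length 6): (10, 6, -7), (-7, 8, 9), (9, 10, -6), (-6, 14, 5), (5, 16, -3), (-3, 14, 10)
cycles differ ⇒ inequivalent

no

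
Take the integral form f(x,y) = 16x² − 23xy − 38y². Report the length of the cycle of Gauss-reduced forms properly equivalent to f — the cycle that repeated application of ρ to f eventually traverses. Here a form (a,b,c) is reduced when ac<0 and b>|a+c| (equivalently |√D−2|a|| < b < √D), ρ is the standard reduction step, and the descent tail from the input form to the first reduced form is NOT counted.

D = 2961, ⌊√D⌋ = 54
descent: ρ → (-38,23,16)  [lands on river]
river: ρ → (16,41,-20)
river: ρ → (-20,39,18)
river: ρ → (18,33,-26)
river: ρ → (-26,19,25)
river: ρ → (25,31,-20)
river: ρ → (-20,49,7)
river: ρ → (7,49,-20)
river: ρ → (-20,31,25)
river: ρ → (25,19,-26)
river: ρ → (-26,33,18)
river: ρ → (18,39,-20)
river: ρ → (-20,41,16)
river: ρ → (16,23,-38)
river: ρ → (-38,53,1)
river: ρ → (1,53,-38)
ρ-cycle length = 16 (tail of 1 descent step not counted)

16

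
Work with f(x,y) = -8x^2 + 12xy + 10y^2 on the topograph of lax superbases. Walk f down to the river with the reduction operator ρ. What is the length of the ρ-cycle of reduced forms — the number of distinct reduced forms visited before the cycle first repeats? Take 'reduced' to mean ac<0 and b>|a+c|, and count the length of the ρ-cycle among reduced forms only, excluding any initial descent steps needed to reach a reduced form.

D = 464, ⌊√D⌋ = 21
river: ρ → (10,8,-10)
river: ρ → (-10,12,8)
river: ρ → (8,20,-2)
river: ρ → (-2,20,8)
river: ρ → (8,12,-10)
river: ρ → (-10,8,10)
river: ρ → (10,12,-8)
river: ρ → (-8,20,2)
river: ρ → (2,20,-8)
river: ρ → (-8,12,10)
ρ-cycle length = 10 (tail of 0 descent steps not counted)

10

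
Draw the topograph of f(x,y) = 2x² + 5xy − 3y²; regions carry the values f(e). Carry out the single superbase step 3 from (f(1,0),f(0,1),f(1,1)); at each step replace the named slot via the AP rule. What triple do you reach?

start (2,-3,4) = (f(1,0),f(0,1),f(1,1))
replace slot 3: 2·(2+(-3)) − 4 = -6 → (2,-3,-6)

2,-3,-6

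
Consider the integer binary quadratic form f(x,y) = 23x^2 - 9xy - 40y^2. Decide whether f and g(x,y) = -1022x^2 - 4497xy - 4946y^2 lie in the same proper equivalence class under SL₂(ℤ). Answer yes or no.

D₁ = 3761, D₂ = 3761
river cycle of f (length 118): (23, 37, -26), (-26, 15, 34), (34, 53, -7), (-7, 59, 10), (10, 61, -1), (-1, 61, 10), (10, 59, -7), (-7, 53, 34), (34, 15, -26), (-26, 37, 23), … (108 more)
river cycle of g (length 118): (23, 37, -26), (-26, 15, 34), (34, 53, -7), (-7, 59, 10), (10, 61, -1), (-1, 61, 10), (10, 59, -7), (-7, 53, 34), (34, 15, -26), (-26, 37, 23), … (108 more)
cycles coincide ⇒ equivalent

yes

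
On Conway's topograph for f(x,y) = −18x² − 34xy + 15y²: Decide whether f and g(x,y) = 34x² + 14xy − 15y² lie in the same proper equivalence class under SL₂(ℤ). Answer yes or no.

D₁ = 2236, D₂ = 2236
river cycle of f (length 16): (15, 34, -18), (-18, 38, 11), (11, 28, -33), (-33, 38, 6), (6, 46, -5), (-5, 44, 15), (15, 46, -2), (-2, 46, 15), (15, 44, -5), (-5, 46, 6), … (6 more)
river cycle of g (length 16): (-15, 46, 2), (2, 46, -15), (-15, 44, 5), (5, 46, -6), (-6, 38, 33), (33, 28, -11), (-11, 38, 18), (18, 34, -15), (-15, 26, 26), (26, 26, -15), … (6 more)
cycles differ ⇒ inequivalent

no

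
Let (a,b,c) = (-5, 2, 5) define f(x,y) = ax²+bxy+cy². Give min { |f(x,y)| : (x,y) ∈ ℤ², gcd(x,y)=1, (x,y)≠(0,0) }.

river: ρ → (5,8,-2)
river: ρ → (-2,8,5)
river: ρ → (5,2,-5)
river: ρ → (-5,8,2)
river: ρ → (2,8,-5)
river: ρ → (-5,2,5)
closes: descent 0, river 6
min |a| on river = 2

2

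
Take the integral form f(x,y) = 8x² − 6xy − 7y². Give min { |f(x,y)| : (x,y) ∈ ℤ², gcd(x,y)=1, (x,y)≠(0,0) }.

descent: ρ → (-7,6,8)  [lands on river]
river: ρ → (8,10,-5)
river: ρ → (-5,10,8)
river: ρ → (8,6,-7)
river: ρ → (-7,8,7)
river: ρ → (7,6,-8)
river: ρ → (-8,10,5)
river: ρ → (5,10,-8)
river: ρ → (-8,6,7)
river: ρ → (7,8,-7)
closes: descent 1, river 10
min |a| on river = 5

5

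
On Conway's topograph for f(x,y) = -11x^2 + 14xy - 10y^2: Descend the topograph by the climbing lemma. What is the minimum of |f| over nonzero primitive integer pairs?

translate: b→8 (≡-14 mod 22), so (11,-14,10)→(11,8,7)
flip: (11,8,7)→(7,-8,11)
translate: b→6 (≡-8 mod 14), so (7,-8,11)→(7,6,10)
reduced (well bottom): (7,6,10) with a≤c, −a<b≤a
well minimum |f| = |-7| = 7 (negative-definite)

7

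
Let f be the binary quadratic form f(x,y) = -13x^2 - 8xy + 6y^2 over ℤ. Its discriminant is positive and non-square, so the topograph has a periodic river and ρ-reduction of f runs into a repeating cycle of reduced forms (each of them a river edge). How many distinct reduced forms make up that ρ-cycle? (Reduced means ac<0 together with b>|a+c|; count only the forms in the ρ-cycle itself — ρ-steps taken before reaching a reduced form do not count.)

D = 376, ⌊√D⌋ = 19
descent: ρ → (6,8,-13)  [lands on river]
river: ρ → (-13,18,1)
river: ρ → (1,18,-13)
river: ρ → (-13,8,6)
river: ρ → (6,16,-5)
river: ρ → (-5,14,9)
river: ρ → (9,4,-10)
river: ρ → (-10,16,3)
river: ρ → (3,14,-15)
river: ρ → (-15,16,2)
river: ρ → (2,16,-15)
river: ρ → (-15,14,3)
river: ρ → (3,16,-10)
river: ρ → (-10,4,9)
river: ρ → (9,14,-5)
river: ρ → (-5,16,6)
ρ-cycle length = 16 (tail of 1 descent step not counted)

16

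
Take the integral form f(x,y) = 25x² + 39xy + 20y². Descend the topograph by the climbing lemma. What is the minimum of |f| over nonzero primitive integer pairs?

translate: b→-11 (≡39 mod 50), so (25,39,20)→(25,-11,6)
flip: (25,-11,6)→(6,11,25)
translate: b→-1 (≡11 mod 12), so (6,11,25)→(6,-1,20)
reduced (well bottom): (6,-1,20) with a≤c, −a<b≤a
well minimum = a = 6

6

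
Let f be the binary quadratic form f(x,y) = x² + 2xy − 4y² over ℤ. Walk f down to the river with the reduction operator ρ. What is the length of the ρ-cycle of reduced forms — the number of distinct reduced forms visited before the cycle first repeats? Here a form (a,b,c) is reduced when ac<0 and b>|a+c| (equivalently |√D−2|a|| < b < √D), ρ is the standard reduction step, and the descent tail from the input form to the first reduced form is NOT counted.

D = 20, ⌊√D⌋ = 4
descent: ρ → (-4,-2,1)
descent: ρ → (1,4,-1)  [lands on river]
river: ρ → (-1,4,1)
ρ-cycle length = 2 (tail of 2 descent steps not counted)

2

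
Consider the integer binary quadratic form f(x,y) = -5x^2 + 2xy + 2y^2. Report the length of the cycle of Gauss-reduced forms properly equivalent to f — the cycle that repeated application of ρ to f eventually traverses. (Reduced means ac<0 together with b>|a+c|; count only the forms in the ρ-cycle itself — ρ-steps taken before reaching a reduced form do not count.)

D = 44, ⌊√D⌋ = 6
descent: ρ → (2,6,-1)  [lands on river]
river: ρ → (-1,6,2)
ρ-cycle length = 2 (tail of 1 descent step not counted)

2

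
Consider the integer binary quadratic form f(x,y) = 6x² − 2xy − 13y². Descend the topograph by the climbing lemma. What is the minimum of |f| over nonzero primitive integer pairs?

descent: ρ → (-13,2,6)
descent: ρ → (6,10,-9)  [lands on river]
river: ρ → (-9,8,7)
river: ρ → (7,6,-10)
river: ρ → (-10,14,3)
river: ρ → (3,16,-5)
river: ρ → (-5,14,6)
closes: descent 2, river 6
min |a| on river = 3

3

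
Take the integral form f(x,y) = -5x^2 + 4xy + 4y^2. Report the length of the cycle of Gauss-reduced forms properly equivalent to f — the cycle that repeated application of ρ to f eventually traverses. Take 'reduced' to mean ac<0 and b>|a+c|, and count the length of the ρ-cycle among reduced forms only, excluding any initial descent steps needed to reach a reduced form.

D = 96, ⌊√D⌋ = 9
river: ρ → (4,4,-5)
river: ρ → (-5,6,3)
river: ρ → (3,6,-5)
river: ρ → (-5,4,4)
ρ-cycle length = 4 (tail of 0 descent steps not counted)

4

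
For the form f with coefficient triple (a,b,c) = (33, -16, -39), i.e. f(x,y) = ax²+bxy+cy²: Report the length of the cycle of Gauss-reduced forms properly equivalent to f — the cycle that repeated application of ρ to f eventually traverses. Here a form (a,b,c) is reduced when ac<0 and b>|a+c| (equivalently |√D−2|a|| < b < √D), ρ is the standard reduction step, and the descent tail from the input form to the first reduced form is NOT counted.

D = 5404, ⌊√D⌋ = 73
descent: ρ → (-39,16,33)  [lands on river]
river: ρ → (33,50,-22)
river: ρ → (-22,38,45)
river: ρ → (45,52,-15)
river: ρ → (-15,68,13)
river: ρ → (13,62,-30)
river: ρ → (-30,58,17)
river: ρ → (17,44,-51)
river: ρ → (-51,58,10)
river: ρ → (10,62,-39)
ρ-cycle length = 10 (tail of 1 descent step not counted)

10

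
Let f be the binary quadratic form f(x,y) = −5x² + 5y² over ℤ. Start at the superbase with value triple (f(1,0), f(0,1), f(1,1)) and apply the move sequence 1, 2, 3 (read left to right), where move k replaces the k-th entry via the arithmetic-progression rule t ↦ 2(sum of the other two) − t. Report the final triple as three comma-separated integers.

start (-5,5,0) = (f(1,0),f(0,1),f(1,1))
replace slot 1: 2·(5+0) − (-5) = 15 → (15,5,0)
replace slot 2: 2·(15+0) − 5 = 25 → (15,25,0)
replace slot 3: 2·(15+25) − 0 = 80 → (15,25,80)

15,25,80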